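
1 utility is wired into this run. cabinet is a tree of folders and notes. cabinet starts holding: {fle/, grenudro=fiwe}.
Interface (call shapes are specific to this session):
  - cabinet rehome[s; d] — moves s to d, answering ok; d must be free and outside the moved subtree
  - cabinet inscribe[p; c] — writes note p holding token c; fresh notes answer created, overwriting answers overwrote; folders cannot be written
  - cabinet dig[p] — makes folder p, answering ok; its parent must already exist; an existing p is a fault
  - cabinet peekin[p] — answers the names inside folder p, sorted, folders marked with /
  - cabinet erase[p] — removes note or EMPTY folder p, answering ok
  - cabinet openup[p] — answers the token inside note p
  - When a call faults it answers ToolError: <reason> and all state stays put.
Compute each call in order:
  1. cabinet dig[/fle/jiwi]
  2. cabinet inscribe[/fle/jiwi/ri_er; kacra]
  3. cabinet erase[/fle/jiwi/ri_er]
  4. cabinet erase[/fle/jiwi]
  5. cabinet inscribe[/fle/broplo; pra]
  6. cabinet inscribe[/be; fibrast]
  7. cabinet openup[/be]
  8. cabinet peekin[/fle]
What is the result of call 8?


>> cabinet dig(p: /fle/jiwi)
<< ok
>> cabinet inscribe(p: /fle/jiwi/ri_er, c: kacra)
<< created
>> cabinet erase(p: /fle/jiwi/ri_er)
<< ok
>> cabinet erase(p: /fle/jiwi)
<< ok
>> cabinet inscribe(p: /fle/broplo, c: pra)
<< created
>> cabinet inscribe(p: /be, c: fibrast)
<< created
>> cabinet openup(p: /be)
<< fibrast
>> cabinet peekin(p: /fle)
<< [broplo]

Answer: [broplo]


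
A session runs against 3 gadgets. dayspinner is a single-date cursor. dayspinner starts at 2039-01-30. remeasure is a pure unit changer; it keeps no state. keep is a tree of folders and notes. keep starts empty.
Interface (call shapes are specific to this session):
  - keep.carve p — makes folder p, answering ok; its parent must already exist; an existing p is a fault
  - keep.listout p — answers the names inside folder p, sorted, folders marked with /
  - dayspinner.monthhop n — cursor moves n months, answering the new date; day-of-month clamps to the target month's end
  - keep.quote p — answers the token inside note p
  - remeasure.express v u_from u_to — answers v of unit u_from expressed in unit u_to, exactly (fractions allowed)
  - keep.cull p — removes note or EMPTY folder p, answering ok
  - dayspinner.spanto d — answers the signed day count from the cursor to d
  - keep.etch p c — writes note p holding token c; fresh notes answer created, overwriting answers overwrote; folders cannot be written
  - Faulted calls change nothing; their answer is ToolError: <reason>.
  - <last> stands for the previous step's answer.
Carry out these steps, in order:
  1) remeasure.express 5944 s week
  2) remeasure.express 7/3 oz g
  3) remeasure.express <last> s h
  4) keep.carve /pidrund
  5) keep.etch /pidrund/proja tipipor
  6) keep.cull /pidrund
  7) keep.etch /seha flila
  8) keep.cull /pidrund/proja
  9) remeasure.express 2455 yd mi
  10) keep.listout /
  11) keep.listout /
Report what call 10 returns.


Answer: [pidrund/, seha]

Derivation:
==> express(v=5944, u_from=s, u_to=week)
<== 743/75600
==> express(v=7/3, u_from=oz, u_to=g)
<== 317514659/4800000
==> express(v=<last>, u_from=s, u_to=h)
<== 317514659/17280000000
==> carve(p=/pidrund)
<== ok
==> etch(p=/pidrund/proja, c=tipipor)
<== created
==> cull(p=/pidrund)
<== ToolError: not empty
==> etch(p=/seha, c=flila)
<== created
==> cull(p=/pidrund/proja)
<== ok
==> express(v=2455, u_from=yd, u_to=mi)
<== 491/352
==> listout(p=/)
<== [pidrund/, seha]
==> listout(p=/)
<== [pidrund/, seha]


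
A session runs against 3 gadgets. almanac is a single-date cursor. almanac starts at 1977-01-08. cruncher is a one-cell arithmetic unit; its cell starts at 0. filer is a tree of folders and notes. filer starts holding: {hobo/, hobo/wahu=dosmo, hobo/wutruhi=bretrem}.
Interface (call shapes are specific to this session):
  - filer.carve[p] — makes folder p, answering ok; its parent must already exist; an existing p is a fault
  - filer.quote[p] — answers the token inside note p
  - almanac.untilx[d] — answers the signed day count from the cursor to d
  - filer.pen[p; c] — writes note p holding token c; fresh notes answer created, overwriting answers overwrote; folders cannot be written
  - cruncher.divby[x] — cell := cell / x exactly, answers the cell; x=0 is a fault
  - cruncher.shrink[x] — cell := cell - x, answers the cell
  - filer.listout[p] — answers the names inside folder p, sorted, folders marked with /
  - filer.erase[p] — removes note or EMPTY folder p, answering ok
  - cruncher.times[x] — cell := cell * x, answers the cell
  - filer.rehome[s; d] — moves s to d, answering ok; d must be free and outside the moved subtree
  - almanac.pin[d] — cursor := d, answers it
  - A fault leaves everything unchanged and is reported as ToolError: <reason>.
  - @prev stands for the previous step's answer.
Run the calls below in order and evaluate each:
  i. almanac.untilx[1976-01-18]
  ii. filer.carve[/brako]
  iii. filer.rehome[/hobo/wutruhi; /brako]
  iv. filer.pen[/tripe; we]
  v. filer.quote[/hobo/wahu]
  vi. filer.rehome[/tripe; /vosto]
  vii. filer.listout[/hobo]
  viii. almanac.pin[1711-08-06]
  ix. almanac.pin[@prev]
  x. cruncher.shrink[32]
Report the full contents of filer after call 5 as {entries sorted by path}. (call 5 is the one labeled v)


Invoking untilx passing d→1976-01-18, — result: -356.
I use carve passing p→/brako, which returns ok.
I call rehome passing s→/hobo/wutruhi, d→/brako, — result: ToolError: exists.
Now I run pen passing p→/tripe, c→we, giving created.
Calling quote passing p→/hobo/wahu, giving dosmo.
I try rehome passing s→/tripe, d→/vosto, and see ok.
Then listout passing p→/hobo, and observe [wahu, wutruhi].
Calling pin passing d→1711-08-06, and observe 1711-08-06.
Then pin passing d→@prev, → 1711-08-06.
Using shrink passing x→32, and get -32.

Answer: {brako/, hobo/, hobo/wahu=dosmo, hobo/wutruhi=bretrem, tripe=we}


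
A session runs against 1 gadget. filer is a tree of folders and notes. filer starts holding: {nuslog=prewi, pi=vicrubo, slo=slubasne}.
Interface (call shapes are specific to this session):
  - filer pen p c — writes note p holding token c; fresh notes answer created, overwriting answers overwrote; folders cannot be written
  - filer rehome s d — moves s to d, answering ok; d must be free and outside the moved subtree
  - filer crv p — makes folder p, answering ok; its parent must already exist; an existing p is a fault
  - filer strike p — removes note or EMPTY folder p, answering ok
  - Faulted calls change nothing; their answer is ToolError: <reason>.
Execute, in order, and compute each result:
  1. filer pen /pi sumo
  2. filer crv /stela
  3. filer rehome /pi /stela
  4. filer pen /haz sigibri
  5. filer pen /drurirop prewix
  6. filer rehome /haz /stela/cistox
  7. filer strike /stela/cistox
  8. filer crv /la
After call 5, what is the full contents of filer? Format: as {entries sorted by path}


Answer: {drurirop=prewix, haz=sigibri, nuslog=prewi, pi=sumo, slo=slubasne, stela/}

Derivation:
;; 1. filer pen(p=/pi, c=sumo) == overwrote
;; 2. filer crv(p=/stela) == ok
;; 3. filer rehome(s=/pi, d=/stela) == ToolError: exists
;; 4. filer pen(p=/haz, c=sigibri) == created
;; 5. filer pen(p=/drurirop, c=prewix) == created
;; 6. filer rehome(s=/haz, d=/stela/cistox) == ok
;; 7. filer strike(p=/stela/cistox) == ok
;; 8. filer crv(p=/la) == ok


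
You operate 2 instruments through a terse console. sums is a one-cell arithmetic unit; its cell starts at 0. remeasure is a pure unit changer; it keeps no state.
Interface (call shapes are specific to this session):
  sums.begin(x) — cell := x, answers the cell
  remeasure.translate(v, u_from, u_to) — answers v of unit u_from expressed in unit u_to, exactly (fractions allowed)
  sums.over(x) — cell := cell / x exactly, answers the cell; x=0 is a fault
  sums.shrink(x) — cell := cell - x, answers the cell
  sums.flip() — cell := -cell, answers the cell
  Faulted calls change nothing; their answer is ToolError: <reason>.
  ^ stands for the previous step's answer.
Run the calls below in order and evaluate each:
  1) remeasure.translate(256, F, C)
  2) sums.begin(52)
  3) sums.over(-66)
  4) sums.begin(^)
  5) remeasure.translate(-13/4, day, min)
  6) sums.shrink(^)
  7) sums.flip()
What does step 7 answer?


Answer: -154414/33

Derivation:
Then remeasure.translate with v: 256, u_from: F, u_to: C, giving 1120/9.
Using sums.begin with x: 52: 52.
Now I run sums.over with x: -66, which returns -26/33.
Next I call sums.begin with x: ^, → -26/33.
I invoke remeasure.translate with v: -13/4, u_from: day, u_to: min, yielding -4680.
Then sums.shrink with x: ^, → 154414/33.
I use sums.flip, giving -154414/33.


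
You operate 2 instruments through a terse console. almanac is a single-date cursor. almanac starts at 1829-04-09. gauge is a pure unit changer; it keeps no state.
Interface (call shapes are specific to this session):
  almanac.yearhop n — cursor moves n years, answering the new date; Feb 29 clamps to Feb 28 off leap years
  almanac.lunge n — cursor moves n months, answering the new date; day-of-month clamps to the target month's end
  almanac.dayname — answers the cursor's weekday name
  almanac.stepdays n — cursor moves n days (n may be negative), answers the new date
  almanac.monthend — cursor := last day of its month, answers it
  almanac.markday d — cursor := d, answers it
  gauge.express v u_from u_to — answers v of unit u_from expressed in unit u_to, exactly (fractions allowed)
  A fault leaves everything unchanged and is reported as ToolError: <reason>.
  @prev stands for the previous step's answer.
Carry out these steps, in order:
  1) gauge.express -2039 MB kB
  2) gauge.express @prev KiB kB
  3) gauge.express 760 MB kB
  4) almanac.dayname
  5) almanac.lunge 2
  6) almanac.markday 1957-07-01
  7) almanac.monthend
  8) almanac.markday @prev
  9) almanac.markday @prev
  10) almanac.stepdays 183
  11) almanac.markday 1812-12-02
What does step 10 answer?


% express(v: -2039, u_from: MB, u_to: kB) : -2039000
% express(v: @prev, u_from: KiB, u_to: kB) : -2087936
% express(v: 760, u_from: MB, u_to: kB) : 760000
% dayname() : Thursday
% lunge(n: 2) : 1829-06-09
% markday(d: 1957-07-01) : 1957-07-01
% monthend() : 1957-07-31
% markday(d: @prev) : 1957-07-31
% markday(d: @prev) : 1957-07-31
% stepdays(n: 183) : 1958-01-30
% markday(d: 1812-12-02) : 1812-12-02

Answer: 1958-01-30


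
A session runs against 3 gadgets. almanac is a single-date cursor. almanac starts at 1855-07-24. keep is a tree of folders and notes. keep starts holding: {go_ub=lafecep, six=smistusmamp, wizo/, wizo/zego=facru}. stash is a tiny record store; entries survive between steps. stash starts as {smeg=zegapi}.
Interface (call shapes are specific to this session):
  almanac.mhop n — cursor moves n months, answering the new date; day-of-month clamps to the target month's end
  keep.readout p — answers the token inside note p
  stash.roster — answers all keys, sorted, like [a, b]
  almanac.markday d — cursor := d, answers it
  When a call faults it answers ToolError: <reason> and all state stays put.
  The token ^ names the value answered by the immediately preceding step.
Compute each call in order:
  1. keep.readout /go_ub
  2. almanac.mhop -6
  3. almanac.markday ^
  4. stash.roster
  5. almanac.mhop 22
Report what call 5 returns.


Answer: 1856-11-24

Derivation:
-> keep.readout(p→/go_ub)
<- lafecep
-> almanac.mhop(n→-6)
<- 1855-01-24
-> almanac.markday(d→^)
<- 1855-01-24
-> stash.roster()
<- [smeg]
-> almanac.mhop(n→22)
<- 1856-11-24


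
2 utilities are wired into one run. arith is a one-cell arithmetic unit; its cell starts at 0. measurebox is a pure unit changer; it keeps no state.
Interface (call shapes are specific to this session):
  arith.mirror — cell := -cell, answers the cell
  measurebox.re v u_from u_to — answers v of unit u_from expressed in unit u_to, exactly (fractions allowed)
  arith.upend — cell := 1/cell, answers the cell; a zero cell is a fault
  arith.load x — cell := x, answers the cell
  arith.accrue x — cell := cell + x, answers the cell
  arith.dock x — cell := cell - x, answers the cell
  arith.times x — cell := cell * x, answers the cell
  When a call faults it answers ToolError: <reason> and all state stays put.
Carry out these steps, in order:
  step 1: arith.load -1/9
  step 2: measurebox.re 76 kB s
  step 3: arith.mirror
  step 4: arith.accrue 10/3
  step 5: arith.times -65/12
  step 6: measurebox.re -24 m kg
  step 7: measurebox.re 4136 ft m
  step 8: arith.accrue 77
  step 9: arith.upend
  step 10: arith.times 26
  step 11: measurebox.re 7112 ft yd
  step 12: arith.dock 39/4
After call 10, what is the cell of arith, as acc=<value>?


Answer: acc=2808/6301

Derivation:
% 1. arith.load(x='-1/9') -> -1/9
% 2. measurebox.re(v='76', u_from='kB', u_to='s') -> ToolError: incompatible units
% 3. arith.mirror() -> 1/9
% 4. arith.accrue(x='10/3') -> 31/9
% 5. arith.times(x='-65/12') -> -2015/108
% 6. measurebox.re(v='-24', u_from='m', u_to='kg') -> ToolError: incompatible units
% 7. measurebox.re(v='4136', u_from='ft', u_to='m') -> 787908/625
% 8. arith.accrue(x='77') -> 6301/108
% 9. arith.upend() -> 108/6301
% 10. arith.times(x='26') -> 2808/6301
% 11. measurebox.re(v='7112', u_from='ft', u_to='yd') -> 7112/3
% 12. arith.dock(x='39/4') -> -234507/25204


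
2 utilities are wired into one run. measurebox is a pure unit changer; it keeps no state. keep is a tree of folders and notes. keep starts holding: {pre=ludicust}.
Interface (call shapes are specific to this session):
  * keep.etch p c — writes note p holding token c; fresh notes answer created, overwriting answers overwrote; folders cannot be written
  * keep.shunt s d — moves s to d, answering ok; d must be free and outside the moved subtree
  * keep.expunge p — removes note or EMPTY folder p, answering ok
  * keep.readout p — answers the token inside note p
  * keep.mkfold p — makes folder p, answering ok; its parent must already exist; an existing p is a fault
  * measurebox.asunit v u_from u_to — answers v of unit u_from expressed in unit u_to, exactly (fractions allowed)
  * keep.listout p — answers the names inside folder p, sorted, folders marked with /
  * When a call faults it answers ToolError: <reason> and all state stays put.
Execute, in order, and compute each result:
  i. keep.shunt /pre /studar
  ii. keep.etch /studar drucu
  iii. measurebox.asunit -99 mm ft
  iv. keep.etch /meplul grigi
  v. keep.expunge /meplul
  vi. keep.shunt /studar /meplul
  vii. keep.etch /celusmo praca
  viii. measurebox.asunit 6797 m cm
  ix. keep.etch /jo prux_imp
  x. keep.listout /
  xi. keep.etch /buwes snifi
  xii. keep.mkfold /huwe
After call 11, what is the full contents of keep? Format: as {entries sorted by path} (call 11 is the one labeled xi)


==> shunt(s=/pre, d=/studar)
<== ok
==> etch(p=/studar, c=drucu)
<== overwrote
==> asunit(v=-99, u_from=mm, u_to=ft)
<== -165/508
==> etch(p=/meplul, c=grigi)
<== created
==> expunge(p=/meplul)
<== ok
==> shunt(s=/studar, d=/meplul)
<== ok
==> etch(p=/celusmo, c=praca)
<== created
==> asunit(v=6797, u_from=m, u_to=cm)
<== 679700
==> etch(p=/jo, c=prux_imp)
<== created
==> listout(p=/)
<== [celusmo, jo, meplul]
==> etch(p=/buwes, c=snifi)
<== created
==> mkfold(p=/huwe)
<== ok

Answer: {buwes=snifi, celusmo=praca, jo=prux_imp, meplul=drucu}


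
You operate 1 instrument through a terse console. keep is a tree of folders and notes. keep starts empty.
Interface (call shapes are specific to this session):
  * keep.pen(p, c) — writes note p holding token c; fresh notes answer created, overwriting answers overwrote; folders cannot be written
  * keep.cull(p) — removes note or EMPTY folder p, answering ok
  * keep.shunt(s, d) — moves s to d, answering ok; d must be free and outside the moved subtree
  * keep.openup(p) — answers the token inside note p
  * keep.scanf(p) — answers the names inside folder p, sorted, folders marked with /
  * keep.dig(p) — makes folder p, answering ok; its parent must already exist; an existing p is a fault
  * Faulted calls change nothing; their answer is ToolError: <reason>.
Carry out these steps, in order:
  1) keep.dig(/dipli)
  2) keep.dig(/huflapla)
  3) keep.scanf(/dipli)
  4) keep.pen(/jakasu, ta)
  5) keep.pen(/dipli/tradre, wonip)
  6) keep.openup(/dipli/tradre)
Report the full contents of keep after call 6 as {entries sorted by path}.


I run keep.dig passing p→/dipli, which returns ok.
Next I call keep.dig passing p→/huflapla, yielding ok.
I try keep.scanf passing p→/dipli, and get [].
I invoke keep.pen passing p→/jakasu, c→ta, which returns created.
Calling keep.pen passing p→/dipli/tradre, c→wonip, and see created.
I try keep.openup passing p→/dipli/tradre, yielding wonip.

Answer: {dipli/, dipli/tradre=wonip, huflapla/, jakasu=ta}


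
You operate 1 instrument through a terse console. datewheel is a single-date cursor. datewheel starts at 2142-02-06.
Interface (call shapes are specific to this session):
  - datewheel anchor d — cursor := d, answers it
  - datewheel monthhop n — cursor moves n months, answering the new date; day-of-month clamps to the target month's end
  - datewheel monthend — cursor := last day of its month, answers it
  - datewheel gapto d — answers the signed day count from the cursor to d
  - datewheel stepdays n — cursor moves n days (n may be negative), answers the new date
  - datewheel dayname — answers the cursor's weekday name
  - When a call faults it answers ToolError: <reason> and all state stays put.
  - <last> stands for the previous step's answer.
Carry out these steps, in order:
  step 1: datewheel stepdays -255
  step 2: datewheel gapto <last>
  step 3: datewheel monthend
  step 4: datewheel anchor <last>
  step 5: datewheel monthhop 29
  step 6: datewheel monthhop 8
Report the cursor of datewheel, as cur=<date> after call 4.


Answer: cur=2141-05-31

Derivation:
Step: datewheel stepdays[n→-255]
Result: 2141-05-27
Step: datewheel gapto[d→<last>]
Result: 0
Step: datewheel monthend[]
Result: 2141-05-31
Step: datewheel anchor[d→<last>]
Result: 2141-05-31
Step: datewheel monthhop[n→29]
Result: 2143-10-31
Step: datewheel monthhop[n→8]
Result: 2144-06-30


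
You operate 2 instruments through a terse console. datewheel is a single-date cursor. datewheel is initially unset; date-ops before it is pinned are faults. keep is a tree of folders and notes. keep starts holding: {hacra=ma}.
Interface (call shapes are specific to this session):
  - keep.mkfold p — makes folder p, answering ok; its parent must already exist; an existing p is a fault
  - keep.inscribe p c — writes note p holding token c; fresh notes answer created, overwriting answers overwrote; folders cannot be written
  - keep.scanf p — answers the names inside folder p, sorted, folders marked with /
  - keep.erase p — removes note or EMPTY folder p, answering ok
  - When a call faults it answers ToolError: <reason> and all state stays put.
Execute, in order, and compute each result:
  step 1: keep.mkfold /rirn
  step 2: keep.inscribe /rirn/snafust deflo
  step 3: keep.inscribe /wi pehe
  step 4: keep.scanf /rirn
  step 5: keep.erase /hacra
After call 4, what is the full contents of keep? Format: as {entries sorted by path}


-- mkfold(p→/rirn) == ok
-- inscribe(p→/rirn/snafust, c→deflo) == created
-- inscribe(p→/wi, c→pehe) == created
-- scanf(p→/rirn) == [snafust]
-- erase(p→/hacra) == ok

Answer: {hacra=ma, rirn/, rirn/snafust=deflo, wi=pehe}


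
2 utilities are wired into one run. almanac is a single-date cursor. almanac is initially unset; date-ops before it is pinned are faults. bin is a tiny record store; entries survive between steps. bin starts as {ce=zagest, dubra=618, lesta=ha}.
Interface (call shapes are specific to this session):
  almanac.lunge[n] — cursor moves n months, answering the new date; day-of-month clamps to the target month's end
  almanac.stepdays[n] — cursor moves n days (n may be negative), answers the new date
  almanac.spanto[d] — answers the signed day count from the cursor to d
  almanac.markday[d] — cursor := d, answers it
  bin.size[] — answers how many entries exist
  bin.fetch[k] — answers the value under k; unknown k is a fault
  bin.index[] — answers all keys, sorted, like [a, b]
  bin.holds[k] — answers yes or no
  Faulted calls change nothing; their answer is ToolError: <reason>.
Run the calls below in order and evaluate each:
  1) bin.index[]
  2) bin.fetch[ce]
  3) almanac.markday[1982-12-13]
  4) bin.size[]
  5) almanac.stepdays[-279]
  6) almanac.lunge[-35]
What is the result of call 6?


Answer: 1979-04-09

Derivation:
Then bin.index, and observe [ce, dubra, lesta].
I try bin.fetch with ce, yielding zagest.
I use almanac.markday with 1982-12-13, and get 1982-12-13.
I try bin.size(), — result: 3.
I invoke almanac.stepdays with -279, and observe 1982-03-09.
Using almanac.lunge with -35, — result: 1979-04-09.


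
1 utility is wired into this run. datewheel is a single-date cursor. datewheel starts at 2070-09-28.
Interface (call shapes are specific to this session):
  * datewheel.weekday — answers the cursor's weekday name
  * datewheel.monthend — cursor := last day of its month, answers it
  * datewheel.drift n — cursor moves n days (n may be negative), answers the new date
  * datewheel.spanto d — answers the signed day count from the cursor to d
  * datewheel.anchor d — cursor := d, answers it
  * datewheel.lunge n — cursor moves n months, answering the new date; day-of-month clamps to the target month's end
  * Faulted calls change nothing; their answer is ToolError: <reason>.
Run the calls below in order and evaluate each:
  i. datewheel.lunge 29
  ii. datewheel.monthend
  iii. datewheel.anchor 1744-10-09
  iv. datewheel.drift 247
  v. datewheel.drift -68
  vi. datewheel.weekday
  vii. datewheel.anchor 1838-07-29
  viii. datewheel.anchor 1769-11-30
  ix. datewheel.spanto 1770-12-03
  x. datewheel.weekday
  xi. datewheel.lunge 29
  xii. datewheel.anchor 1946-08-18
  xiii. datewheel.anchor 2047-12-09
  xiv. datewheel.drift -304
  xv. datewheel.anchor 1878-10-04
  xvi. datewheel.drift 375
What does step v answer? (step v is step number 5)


I use lunge(n→29), which returns 2073-02-28.
Then monthend(), which returns 2073-02-28.
I call anchor(d→1744-10-09): 1744-10-09.
I call drift(n→247), and see 1745-06-13.
Invoking drift(n→-68): 1745-04-06.
I try weekday, giving Tuesday.
Invoking anchor(d→1838-07-29), → 1838-07-29.
I run anchor(d→1769-11-30), yielding 1769-11-30.
I run spanto(d→1770-12-03), and get 368.
Invoking weekday(): Thursday.
Now I run lunge(n→29), and get 1772-04-30.
Using anchor(d→1946-08-18), yielding 1946-08-18.
I use anchor(d→2047-12-09), and get 2047-12-09.
Then drift(n→-304), which returns 2047-02-08.
I invoke anchor(d→1878-10-04): 1878-10-04.
I use drift(n→375), and see 1879-10-14.

Answer: 1745-04-06


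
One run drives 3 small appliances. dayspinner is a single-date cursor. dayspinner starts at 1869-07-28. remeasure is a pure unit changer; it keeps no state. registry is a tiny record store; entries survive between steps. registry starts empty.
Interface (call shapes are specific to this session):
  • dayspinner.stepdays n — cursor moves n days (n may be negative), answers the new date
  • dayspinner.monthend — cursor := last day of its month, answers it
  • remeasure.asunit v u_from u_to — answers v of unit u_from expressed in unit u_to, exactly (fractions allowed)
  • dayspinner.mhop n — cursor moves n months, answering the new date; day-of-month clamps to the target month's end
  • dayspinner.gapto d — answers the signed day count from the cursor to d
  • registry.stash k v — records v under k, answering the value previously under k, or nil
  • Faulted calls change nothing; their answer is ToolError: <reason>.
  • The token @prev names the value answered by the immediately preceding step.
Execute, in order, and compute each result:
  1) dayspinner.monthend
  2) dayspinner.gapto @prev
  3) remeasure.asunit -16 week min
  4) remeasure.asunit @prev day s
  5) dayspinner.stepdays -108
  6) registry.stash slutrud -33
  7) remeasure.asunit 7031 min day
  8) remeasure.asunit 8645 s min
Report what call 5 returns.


Answer: 1869-04-14

Derivation:
-- 1. monthend() => 1869-07-31
-- 2. gapto(d='@prev') => 0
-- 3. asunit(v='-16', u_from='week', u_to='min') => -161280
-- 4. asunit(v='@prev', u_from='day', u_to='s') => -13934592000
-- 5. stepdays(n='-108') => 1869-04-14
-- 6. stash(k='slutrud', v='-33') => nil
-- 7. asunit(v='7031', u_from='min', u_to='day') => 7031/1440
-- 8. asunit(v='8645', u_from='s', u_to='min') => 1729/12


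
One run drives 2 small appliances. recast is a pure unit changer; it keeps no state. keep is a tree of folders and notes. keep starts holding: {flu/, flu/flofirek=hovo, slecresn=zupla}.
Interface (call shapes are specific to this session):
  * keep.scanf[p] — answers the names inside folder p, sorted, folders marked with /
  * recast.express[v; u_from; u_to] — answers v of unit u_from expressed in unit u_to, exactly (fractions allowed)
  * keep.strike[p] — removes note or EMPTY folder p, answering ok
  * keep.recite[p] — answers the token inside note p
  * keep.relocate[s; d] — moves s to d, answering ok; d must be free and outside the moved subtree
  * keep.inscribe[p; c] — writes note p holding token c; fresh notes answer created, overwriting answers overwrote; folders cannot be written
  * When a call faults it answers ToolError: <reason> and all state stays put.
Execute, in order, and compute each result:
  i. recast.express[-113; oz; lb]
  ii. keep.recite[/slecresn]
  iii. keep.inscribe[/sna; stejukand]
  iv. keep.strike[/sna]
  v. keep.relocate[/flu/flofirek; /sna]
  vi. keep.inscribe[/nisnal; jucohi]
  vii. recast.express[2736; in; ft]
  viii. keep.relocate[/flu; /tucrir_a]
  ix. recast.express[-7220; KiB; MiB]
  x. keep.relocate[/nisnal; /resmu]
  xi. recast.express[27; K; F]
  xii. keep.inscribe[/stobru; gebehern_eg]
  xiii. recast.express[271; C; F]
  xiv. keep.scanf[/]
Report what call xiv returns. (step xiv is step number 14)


Answer: [resmu, slecresn, sna, stobru, tucrir_a/]

Derivation:
[in] recast.express v: -113 u_from: oz u_to: lb
:: -113/16
[in] keep.recite p: /slecresn
:: zupla
[in] keep.inscribe p: /sna c: stejukand
:: created
[in] keep.strike p: /sna
:: ok
[in] keep.relocate s: /flu/flofirek d: /sna
:: ok
[in] keep.inscribe p: /nisnal c: jucohi
:: created
[in] recast.express v: 2736 u_from: in u_to: ft
:: 228
[in] keep.relocate s: /flu d: /tucrir_a
:: ok
[in] recast.express v: -7220 u_from: KiB u_to: MiB
:: -1805/256
[in] keep.relocate s: /nisnal d: /resmu
:: ok
[in] recast.express v: 27 u_from: K u_to: F
:: -41107/100
[in] keep.inscribe p: /stobru c: gebehern_eg
:: created
[in] recast.express v: 271 u_from: C u_to: F
:: 2599/5
[in] keep.scanf p: /
:: [resmu, slecresn, sna, stobru, tucrir_a/]


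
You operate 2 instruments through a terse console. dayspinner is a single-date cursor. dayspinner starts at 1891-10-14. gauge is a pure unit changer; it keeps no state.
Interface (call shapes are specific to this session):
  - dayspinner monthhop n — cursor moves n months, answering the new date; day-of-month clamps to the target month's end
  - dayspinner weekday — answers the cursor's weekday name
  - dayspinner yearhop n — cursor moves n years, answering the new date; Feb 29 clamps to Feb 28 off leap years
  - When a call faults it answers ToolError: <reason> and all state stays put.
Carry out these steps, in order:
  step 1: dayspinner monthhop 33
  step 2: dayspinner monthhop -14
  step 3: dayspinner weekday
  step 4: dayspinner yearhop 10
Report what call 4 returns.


Act: dayspinner monthhop[n→33]
Obs: 1894-07-14
Act: dayspinner monthhop[n→-14]
Obs: 1893-05-14
Act: dayspinner weekday[]
Obs: Sunday
Act: dayspinner yearhop[n→10]
Obs: 1903-05-14

Answer: 1903-05-14


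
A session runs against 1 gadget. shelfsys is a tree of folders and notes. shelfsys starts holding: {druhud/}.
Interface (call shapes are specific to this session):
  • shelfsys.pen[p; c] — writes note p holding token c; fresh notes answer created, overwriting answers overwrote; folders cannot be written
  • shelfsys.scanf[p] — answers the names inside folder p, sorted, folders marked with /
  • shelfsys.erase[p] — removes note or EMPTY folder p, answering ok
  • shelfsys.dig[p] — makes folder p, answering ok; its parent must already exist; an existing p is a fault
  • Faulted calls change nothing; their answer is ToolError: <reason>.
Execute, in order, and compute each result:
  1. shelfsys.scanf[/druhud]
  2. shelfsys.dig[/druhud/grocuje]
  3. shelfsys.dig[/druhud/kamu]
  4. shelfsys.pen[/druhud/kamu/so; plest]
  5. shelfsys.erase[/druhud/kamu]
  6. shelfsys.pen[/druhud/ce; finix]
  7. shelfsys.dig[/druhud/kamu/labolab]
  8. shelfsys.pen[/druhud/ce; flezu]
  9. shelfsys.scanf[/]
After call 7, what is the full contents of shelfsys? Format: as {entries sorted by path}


>> scanf(p=/druhud)
<< []
>> dig(p=/druhud/grocuje)
<< ok
>> dig(p=/druhud/kamu)
<< ok
>> pen(p=/druhud/kamu/so, c=plest)
<< created
>> erase(p=/druhud/kamu)
<< ToolError: not empty
>> pen(p=/druhud/ce, c=finix)
<< created
>> dig(p=/druhud/kamu/labolab)
<< ok
>> pen(p=/druhud/ce, c=flezu)
<< overwrote
>> scanf(p=/)
<< [druhud/]

Answer: {druhud/, druhud/ce=finix, druhud/grocuje/, druhud/kamu/, druhud/kamu/labolab/, druhud/kamu/so=plest}


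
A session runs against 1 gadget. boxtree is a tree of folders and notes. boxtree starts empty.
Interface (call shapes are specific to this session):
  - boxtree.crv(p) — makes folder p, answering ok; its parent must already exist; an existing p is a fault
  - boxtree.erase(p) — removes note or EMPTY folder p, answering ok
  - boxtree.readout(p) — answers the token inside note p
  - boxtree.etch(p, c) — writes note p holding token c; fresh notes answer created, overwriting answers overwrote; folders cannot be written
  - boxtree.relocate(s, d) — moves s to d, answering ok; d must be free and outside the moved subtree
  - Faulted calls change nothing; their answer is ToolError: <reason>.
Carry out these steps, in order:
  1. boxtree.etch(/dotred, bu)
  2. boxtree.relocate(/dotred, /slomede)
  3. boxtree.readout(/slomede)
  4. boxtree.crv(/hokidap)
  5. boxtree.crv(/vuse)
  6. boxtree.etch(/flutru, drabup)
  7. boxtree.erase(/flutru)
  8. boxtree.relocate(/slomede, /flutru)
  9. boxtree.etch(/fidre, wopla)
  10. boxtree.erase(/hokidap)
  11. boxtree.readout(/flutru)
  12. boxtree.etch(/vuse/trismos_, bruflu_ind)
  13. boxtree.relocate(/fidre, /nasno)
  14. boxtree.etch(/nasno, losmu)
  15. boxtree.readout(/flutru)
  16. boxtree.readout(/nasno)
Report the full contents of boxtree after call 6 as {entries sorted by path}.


Answer: {flutru=drabup, hokidap/, slomede=bu, vuse/}

Derivation:
I invoke etch passing p=/dotred, c=bu, giving created.
Invoking relocate passing s=/dotred, d=/slomede, and observe ok.
I invoke readout passing p=/slomede, and see bu.
Using crv passing p=/hokidap, which returns ok.
Calling crv passing p=/vuse, and observe ok.
Invoking etch passing p=/flutru, c=drabup, which returns created.
Calling erase passing p=/flutru, → ok.
Next I call relocate passing s=/slomede, d=/flutru, giving ok.
I try etch passing p=/fidre, c=wopla, and see created.
I run erase passing p=/hokidap, and see ok.
I try readout passing p=/flutru, and get bu.
Then etch passing p=/vuse/trismos_, c=bruflu_ind, → created.
I run relocate passing s=/fidre, d=/nasno, → ok.
Calling etch passing p=/nasno, c=losmu: overwrote.
Next I call readout passing p=/flutru, which returns bu.
Calling readout passing p=/nasno, yielding losmu.


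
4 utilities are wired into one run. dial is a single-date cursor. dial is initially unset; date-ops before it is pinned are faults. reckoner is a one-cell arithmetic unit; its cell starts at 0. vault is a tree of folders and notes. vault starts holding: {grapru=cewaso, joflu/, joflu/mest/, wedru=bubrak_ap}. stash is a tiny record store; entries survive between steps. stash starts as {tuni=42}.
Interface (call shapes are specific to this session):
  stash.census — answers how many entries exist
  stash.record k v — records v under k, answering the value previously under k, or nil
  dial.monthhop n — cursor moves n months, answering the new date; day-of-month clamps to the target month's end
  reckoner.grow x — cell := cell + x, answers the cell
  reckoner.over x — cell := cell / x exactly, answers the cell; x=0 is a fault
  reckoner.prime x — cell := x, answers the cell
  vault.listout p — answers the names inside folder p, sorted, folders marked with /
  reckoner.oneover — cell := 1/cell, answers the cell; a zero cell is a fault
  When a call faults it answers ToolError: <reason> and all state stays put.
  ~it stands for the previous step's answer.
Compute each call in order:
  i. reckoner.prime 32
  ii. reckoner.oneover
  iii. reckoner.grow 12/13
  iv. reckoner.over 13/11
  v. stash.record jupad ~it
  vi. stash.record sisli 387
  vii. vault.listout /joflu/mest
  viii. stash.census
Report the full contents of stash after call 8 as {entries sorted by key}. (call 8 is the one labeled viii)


[in] prime x='32'
[out] 32
[in] oneover
[out] 1/32
[in] grow x='12/13'
[out] 397/416
[in] over x='13/11'
[out] 4367/5408
[in] record k='jupad' v='~it'
[out] nil
[in] record k='sisli' v='387'
[out] nil
[in] listout p='/joflu/mest'
[out] []
[in] census
[out] 3

Answer: {jupad=4367/5408, sisli=387, tuni=42}


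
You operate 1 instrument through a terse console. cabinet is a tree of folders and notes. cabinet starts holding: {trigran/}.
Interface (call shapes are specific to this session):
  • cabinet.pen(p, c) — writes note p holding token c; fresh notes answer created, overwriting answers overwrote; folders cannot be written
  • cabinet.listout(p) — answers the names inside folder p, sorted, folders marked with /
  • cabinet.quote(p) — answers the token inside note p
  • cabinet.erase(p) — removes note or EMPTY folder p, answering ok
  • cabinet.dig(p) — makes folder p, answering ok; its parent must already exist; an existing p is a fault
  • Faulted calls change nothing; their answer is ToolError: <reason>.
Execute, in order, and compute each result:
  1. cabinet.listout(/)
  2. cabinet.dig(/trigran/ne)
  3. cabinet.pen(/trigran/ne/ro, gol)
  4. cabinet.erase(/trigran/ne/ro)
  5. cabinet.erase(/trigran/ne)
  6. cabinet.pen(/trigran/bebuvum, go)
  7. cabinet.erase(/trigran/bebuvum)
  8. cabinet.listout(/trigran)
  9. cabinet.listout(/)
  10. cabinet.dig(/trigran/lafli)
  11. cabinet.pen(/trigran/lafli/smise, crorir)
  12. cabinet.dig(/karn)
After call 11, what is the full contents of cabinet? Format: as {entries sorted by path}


Answer: {trigran/, trigran/lafli/, trigran/lafli/smise=crorir}

Derivation:
I call cabinet.listout passing p='/', → [trigran/].
I use cabinet.dig passing p='/trigran/ne', → ok.
Using cabinet.pen passing p='/trigran/ne/ro', c='gol', and see created.
I invoke cabinet.erase passing p='/trigran/ne/ro', and see ok.
I invoke cabinet.erase passing p='/trigran/ne', and observe ok.
I try cabinet.pen passing p='/trigran/bebuvum', c='go', yielding created.
Calling cabinet.erase passing p='/trigran/bebuvum': ok.
Now I run cabinet.listout passing p='/trigran', yielding [].
I call cabinet.listout passing p='/', and see [trigran/].
Invoking cabinet.dig passing p='/trigran/lafli', and see ok.
I try cabinet.pen passing p='/trigran/lafli/smise', c='crorir', — result: created.
I invoke cabinet.dig passing p='/karn', which returns ok.


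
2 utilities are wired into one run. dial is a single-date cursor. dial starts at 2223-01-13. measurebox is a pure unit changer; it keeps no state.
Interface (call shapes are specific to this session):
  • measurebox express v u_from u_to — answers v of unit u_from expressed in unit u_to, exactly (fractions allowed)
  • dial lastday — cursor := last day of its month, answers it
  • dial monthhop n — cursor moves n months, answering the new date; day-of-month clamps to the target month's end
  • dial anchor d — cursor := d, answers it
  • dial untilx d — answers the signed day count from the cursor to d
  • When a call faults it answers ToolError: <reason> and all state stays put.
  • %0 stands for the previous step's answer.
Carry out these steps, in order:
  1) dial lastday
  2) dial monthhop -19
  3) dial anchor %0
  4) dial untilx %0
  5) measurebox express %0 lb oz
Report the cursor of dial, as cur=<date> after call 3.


Answer: cur=2221-06-30

Derivation:
Calling dial lastday(), giving 2223-01-31.
I use dial monthhop on n→-19, and observe 2221-06-30.
Using dial anchor on d→%0, which returns 2221-06-30.
Calling dial untilx on d→%0, and see 0.
I call measurebox express on v→%0, u_from→lb, u_to→oz: 0.


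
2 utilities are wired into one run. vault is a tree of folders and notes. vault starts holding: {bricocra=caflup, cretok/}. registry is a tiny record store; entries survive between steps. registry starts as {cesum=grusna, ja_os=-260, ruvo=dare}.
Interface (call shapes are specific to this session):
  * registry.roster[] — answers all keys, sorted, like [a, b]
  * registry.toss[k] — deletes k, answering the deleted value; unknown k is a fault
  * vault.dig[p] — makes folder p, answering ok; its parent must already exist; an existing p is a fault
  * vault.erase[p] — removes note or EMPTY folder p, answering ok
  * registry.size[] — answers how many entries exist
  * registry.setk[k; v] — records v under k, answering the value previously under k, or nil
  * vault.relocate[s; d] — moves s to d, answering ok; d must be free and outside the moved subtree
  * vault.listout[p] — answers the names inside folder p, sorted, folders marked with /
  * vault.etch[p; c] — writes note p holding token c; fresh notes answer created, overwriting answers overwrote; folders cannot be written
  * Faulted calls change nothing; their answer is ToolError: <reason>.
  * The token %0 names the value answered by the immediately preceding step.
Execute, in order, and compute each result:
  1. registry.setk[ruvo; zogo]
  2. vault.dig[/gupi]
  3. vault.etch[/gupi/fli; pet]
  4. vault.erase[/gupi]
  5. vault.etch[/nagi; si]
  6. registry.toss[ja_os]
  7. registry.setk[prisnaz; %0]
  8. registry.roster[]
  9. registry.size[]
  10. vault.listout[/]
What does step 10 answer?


Answer: [bricocra, cretok/, gupi/, nagi]

Derivation:
> registry.setk k→ruvo v→zogo
[out] dare
> vault.dig p→/gupi
[out] ok
> vault.etch p→/gupi/fli c→pet
[out] created
> vault.erase p→/gupi
[out] ToolError: not empty
> vault.etch p→/nagi c→si
[out] created
> registry.toss k→ja_os
[out] -260
> registry.setk k→prisnaz v→%0
[out] nil
> registry.roster
[out] [cesum, prisnaz, ruvo]
> registry.size
[out] 3
> vault.listout p→/
[out] [bricocra, cretok/, gupi/, nagi]


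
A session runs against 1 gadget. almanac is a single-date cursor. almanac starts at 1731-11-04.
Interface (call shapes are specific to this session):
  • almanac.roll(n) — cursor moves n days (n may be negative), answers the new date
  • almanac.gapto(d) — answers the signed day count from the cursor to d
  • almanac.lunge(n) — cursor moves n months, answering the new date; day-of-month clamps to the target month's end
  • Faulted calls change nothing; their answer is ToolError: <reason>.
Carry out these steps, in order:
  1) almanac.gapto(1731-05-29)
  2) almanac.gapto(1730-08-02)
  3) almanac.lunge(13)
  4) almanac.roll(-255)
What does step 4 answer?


Answer: 1732-03-24

Derivation:
Then gapto with d=1731-05-29, and see -159.
Using gapto with d=1730-08-02: -459.
Now I run lunge with n=13: 1732-12-04.
Using roll with n=-255, and see 1732-03-24.


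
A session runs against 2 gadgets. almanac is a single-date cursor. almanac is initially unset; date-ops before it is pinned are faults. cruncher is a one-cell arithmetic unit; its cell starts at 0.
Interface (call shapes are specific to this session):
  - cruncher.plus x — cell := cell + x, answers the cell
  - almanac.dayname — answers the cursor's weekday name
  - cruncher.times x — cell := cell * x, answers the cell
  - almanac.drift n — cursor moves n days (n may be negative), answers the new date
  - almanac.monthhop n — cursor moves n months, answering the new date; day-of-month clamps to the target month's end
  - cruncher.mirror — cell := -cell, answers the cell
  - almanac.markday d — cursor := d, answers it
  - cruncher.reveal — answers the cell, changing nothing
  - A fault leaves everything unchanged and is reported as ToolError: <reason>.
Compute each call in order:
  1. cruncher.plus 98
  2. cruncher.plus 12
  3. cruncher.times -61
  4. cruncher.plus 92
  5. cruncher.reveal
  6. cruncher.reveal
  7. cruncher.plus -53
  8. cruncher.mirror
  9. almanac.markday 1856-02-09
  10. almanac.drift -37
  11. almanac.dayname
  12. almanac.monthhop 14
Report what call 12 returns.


Answer: 1857-03-03

Derivation:
[in] plus 98
:: 98
[in] plus 12
:: 110
[in] times -61
:: -6710
[in] plus 92
:: -6618
[in] reveal
:: -6618
[in] reveal
:: -6618
[in] plus -53
:: -6671
[in] mirror
:: 6671
[in] markday 1856-02-09
:: 1856-02-09
[in] drift -37
:: 1856-01-03
[in] dayname
:: Thursday
[in] monthhop 14
:: 1857-03-03
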